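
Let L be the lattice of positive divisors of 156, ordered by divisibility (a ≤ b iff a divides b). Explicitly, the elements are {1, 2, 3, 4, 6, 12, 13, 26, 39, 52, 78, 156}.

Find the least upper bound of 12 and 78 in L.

156

In the divisibility order, the join is the least common multiple: lcm(12, 78) = 156.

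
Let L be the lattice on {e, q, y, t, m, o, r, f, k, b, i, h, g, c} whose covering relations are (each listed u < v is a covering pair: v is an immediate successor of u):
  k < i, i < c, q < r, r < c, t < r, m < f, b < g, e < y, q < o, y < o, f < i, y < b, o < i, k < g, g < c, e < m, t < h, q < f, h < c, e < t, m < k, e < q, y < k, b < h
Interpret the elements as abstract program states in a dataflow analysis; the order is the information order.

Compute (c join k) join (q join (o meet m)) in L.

c

c ∨ k = c
o ∧ m = e
q ∨ e = q
c ∨ q = c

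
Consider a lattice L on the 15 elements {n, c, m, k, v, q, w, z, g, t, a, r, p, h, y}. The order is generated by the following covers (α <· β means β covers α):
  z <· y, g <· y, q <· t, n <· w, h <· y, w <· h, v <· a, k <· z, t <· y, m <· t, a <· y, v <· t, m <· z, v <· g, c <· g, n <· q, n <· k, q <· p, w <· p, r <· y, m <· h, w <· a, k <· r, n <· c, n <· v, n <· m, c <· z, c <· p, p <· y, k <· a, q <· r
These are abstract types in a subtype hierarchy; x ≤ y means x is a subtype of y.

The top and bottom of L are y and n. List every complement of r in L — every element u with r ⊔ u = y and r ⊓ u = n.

c, g, h, m, v, w

Need u with r ∨ u = y and r ∧ u = n.
Checking each element gives: c, g, h, m, v, w.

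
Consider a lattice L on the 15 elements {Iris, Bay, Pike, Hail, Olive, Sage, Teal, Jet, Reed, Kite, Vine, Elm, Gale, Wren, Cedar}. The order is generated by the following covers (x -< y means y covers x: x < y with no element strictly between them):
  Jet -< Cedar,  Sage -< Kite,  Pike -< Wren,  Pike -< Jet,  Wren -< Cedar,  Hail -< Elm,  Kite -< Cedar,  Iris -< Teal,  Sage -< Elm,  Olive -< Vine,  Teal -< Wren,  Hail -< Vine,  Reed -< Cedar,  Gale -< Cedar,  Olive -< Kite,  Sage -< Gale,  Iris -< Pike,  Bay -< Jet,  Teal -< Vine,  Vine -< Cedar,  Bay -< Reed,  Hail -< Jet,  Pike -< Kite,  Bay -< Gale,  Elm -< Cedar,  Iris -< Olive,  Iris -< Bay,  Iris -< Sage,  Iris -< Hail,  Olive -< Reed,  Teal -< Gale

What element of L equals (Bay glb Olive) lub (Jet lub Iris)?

Jet

Bay ∧ Olive = Iris
Jet ∨ Iris = Jet
Iris ∨ Jet = Jet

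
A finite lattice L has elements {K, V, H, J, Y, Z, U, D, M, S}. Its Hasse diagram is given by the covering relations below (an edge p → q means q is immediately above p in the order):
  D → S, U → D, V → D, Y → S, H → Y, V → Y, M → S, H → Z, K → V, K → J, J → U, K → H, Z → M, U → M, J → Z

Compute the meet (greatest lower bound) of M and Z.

Z

Common lower bounds of {M, Z}: H, J, K, Z.
The greatest among these is Z.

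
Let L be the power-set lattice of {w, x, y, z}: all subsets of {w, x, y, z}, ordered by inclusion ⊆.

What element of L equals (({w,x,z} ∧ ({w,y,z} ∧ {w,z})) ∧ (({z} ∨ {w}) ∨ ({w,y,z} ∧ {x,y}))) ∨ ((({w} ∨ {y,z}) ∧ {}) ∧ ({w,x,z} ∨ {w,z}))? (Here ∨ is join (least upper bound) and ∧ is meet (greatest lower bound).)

{w,y,z} ∧ {w,z} = {w,z}
{w,x,z} ∧ {w,z} = {w,z}
{z} ∨ {w} = {w,z}
{w,y,z} ∧ {x,y} = {y}
{w,z} ∨ {y} = {w,y,z}
{w,z} ∧ {w,y,z} = {w,z}
{w} ∨ {y,z} = {w,y,z}
{w,y,z} ∧ {} = {}
{w,x,z} ∨ {w,z} = {w,x,z}
{} ∧ {w,x,z} = {}
{w,z} ∨ {} = {w,z}

{w,z}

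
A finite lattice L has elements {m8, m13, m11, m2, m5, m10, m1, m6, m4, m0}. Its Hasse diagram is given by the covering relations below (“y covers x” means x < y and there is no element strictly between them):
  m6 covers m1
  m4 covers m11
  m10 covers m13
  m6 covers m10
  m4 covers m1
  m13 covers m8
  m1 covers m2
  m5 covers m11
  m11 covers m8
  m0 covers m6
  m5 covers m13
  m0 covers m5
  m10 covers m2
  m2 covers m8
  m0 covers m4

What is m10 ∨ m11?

m0

Common upper bounds of {m10, m11}: m0.
The least among these is m0.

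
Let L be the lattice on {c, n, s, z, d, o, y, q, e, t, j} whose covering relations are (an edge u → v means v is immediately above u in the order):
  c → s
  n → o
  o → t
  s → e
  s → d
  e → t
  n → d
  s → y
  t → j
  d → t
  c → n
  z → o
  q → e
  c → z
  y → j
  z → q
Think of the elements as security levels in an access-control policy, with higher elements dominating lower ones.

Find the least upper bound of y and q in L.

j

Common upper bounds of {y, q}: j.
The least among these is j.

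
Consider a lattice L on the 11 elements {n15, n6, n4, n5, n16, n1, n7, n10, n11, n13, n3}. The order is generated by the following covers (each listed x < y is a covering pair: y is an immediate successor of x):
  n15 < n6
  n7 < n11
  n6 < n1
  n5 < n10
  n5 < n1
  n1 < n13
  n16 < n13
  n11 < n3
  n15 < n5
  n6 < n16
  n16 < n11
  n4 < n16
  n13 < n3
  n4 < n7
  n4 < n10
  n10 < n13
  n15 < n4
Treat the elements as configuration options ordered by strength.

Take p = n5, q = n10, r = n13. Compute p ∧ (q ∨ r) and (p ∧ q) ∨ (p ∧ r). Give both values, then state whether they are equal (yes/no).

n5; n5; yes

q ∨ r = n13, so p ∧ (q ∨ r) = n5 ∧ n13 = n5.
p ∧ q = n5 and p ∧ r = n5, so (p ∧ q) ∨ (p ∧ r) = n5 ∨ n5 = n5.
Equal: yes.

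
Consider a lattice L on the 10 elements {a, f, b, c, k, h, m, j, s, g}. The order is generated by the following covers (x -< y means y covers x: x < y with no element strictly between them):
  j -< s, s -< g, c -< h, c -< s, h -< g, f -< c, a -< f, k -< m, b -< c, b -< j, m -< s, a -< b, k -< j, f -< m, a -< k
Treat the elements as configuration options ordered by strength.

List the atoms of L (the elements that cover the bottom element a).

b, f, k

The atoms are exactly the elements that cover a: b, f, k.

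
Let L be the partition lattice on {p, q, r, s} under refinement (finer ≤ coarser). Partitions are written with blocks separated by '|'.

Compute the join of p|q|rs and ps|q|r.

prs|q

The join of p|q|rs and ps|q|r merges any blocks that overlap across the partitions, giving prs|q.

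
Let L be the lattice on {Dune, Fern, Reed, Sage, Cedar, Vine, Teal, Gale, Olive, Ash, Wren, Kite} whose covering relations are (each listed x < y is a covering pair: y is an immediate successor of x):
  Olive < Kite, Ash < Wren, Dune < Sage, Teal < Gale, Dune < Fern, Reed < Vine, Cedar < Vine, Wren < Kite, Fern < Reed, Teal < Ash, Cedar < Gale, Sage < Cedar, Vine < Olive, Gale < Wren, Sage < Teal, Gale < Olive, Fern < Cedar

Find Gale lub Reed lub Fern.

Olive

Common upper bounds of {Gale, Reed, Fern}: Kite, Olive.
The least among these is Olive.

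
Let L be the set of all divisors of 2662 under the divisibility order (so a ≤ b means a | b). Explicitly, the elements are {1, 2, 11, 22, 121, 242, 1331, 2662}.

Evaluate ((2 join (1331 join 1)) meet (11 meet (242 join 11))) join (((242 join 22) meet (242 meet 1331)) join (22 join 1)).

1331 ∨ 1 = 1331
2 ∨ 1331 = 2662
242 ∨ 11 = 242
11 ∧ 242 = 11
2662 ∧ 11 = 11
242 ∨ 22 = 242
242 ∧ 1331 = 121
242 ∧ 121 = 121
22 ∨ 1 = 22
121 ∨ 22 = 242
11 ∨ 242 = 242

242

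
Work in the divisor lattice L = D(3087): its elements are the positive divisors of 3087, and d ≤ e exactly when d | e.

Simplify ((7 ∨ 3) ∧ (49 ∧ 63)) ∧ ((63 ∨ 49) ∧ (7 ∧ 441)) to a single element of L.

7

7 ∨ 3 = 21
49 ∧ 63 = 7
21 ∧ 7 = 7
63 ∨ 49 = 441
7 ∧ 441 = 7
441 ∧ 7 = 7
7 ∧ 7 = 7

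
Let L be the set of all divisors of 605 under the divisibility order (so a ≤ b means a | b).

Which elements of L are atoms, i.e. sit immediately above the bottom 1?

The atoms are exactly the elements that cover 1: 11, 5.

11, 5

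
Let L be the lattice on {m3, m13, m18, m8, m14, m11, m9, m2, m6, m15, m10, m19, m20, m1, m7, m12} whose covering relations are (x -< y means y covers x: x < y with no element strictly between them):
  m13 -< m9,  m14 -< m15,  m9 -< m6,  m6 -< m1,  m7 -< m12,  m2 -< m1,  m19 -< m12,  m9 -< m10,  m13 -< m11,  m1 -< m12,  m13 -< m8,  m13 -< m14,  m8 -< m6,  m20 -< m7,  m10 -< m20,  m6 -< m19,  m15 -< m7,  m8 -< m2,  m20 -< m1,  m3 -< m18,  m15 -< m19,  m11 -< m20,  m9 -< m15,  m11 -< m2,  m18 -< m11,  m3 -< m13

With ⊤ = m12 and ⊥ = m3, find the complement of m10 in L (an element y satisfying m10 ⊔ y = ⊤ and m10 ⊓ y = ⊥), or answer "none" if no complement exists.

For every candidate y, either m10 ∨ y ≠ m12 or m10 ∧ y ≠ m3; no complement exists.

none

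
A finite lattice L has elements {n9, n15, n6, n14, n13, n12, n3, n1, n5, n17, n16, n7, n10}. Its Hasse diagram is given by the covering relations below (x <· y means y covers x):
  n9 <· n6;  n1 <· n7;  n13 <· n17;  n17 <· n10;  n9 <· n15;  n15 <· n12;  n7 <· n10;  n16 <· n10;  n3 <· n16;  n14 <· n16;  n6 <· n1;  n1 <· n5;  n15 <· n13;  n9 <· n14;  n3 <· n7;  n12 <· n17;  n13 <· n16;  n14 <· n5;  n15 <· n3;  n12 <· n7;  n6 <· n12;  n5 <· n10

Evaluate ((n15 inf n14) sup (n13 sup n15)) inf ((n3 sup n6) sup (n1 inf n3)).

n15

n15 ∧ n14 = n9
n13 ∨ n15 = n13
n9 ∨ n13 = n13
n3 ∨ n6 = n7
n1 ∧ n3 = n9
n7 ∨ n9 = n7
n13 ∧ n7 = n15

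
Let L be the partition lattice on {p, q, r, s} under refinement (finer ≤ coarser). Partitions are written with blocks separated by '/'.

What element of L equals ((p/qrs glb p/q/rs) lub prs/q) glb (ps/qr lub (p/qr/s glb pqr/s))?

ps/q/r

p/qrs ∧ p/q/rs = p/q/rs
p/q/rs ∨ prs/q = prs/q
p/qr/s ∧ pqr/s = p/qr/s
ps/qr ∨ p/qr/s = ps/qr
prs/q ∧ ps/qr = ps/q/r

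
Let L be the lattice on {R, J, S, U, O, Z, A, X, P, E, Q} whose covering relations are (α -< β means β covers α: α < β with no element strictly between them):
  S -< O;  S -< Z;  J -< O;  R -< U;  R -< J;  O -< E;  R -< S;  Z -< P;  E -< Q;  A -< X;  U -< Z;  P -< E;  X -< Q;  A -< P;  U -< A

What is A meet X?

A

Common lower bounds of {A, X}: A, R, U.
The greatest among these is A.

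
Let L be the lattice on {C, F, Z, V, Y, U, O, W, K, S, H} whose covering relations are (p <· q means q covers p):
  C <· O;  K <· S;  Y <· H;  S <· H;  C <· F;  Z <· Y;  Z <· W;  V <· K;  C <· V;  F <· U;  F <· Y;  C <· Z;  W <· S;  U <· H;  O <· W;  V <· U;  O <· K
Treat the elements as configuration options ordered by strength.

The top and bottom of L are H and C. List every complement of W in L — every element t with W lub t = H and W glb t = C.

Need t with W ∨ t = H and W ∧ t = C.
Checking each element gives: F, U.

F, U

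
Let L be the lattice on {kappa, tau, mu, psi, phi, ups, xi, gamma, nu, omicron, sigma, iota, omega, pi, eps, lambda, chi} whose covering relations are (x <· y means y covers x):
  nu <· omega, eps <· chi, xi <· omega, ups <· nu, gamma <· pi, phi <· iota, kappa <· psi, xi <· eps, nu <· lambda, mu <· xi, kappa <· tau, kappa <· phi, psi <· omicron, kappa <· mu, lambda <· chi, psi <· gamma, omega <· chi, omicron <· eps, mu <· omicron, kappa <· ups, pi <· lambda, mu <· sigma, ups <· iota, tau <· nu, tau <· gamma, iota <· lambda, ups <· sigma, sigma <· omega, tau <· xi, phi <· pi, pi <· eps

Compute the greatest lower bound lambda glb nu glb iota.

ups

Common lower bounds of {lambda, nu, iota}: kappa, ups.
The greatest among these is ups.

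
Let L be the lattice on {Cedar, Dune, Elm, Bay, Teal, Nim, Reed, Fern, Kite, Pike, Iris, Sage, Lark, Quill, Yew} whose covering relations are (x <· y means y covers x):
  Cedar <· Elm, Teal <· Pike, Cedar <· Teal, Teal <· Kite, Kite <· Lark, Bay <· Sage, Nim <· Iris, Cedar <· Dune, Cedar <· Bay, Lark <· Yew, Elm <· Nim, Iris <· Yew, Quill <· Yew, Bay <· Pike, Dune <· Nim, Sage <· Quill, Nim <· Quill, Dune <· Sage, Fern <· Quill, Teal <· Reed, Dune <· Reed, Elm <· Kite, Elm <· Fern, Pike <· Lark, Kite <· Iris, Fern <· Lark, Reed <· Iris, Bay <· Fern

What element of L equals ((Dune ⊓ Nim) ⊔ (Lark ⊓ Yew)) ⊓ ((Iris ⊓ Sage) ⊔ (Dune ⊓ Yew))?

Dune

Dune ∧ Nim = Dune
Lark ∧ Yew = Lark
Dune ∨ Lark = Yew
Iris ∧ Sage = Dune
Dune ∧ Yew = Dune
Dune ∨ Dune = Dune
Yew ∧ Dune = Dune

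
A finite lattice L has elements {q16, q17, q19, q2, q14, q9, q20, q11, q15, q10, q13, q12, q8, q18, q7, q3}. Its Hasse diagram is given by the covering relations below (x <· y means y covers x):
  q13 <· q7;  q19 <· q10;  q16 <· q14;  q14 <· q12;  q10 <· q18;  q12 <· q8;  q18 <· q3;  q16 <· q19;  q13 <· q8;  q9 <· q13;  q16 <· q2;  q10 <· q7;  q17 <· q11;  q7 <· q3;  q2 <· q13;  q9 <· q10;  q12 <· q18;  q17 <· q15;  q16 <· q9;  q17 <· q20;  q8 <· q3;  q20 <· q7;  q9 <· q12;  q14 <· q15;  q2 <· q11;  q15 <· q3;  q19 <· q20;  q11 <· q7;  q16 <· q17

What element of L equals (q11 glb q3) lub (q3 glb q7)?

q7

q11 ∧ q3 = q11
q3 ∧ q7 = q7
q11 ∨ q7 = q7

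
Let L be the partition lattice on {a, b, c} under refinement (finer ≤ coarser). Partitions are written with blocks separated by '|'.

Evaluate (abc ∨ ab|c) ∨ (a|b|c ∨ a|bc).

abc

abc ∨ ab|c = abc
a|b|c ∨ a|bc = a|bc
abc ∨ a|bc = abc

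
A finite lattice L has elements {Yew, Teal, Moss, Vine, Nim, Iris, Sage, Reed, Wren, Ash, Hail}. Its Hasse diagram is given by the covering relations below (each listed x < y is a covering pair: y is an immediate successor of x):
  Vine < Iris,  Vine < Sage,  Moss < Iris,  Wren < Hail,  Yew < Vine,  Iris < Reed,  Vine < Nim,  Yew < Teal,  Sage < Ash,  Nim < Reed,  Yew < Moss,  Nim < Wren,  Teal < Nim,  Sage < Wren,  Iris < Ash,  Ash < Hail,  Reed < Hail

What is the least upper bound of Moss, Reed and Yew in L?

Reed

Common upper bounds of {Moss, Reed, Yew}: Hail, Reed.
The least among these is Reed.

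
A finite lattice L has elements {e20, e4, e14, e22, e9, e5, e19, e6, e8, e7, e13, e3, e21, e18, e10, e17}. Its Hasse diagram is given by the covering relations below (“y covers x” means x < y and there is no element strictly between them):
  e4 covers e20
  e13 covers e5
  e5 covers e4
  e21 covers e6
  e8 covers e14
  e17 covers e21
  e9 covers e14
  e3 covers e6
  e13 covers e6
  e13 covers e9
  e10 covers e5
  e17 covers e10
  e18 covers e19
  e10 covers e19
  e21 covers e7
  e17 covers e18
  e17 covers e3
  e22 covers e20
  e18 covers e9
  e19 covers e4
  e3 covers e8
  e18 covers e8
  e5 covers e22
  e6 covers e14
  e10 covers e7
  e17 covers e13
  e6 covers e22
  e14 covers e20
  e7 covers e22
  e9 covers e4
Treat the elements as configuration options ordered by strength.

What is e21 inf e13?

Common lower bounds of {e21, e13}: e14, e20, e22, e6.
The greatest among these is e6.

e6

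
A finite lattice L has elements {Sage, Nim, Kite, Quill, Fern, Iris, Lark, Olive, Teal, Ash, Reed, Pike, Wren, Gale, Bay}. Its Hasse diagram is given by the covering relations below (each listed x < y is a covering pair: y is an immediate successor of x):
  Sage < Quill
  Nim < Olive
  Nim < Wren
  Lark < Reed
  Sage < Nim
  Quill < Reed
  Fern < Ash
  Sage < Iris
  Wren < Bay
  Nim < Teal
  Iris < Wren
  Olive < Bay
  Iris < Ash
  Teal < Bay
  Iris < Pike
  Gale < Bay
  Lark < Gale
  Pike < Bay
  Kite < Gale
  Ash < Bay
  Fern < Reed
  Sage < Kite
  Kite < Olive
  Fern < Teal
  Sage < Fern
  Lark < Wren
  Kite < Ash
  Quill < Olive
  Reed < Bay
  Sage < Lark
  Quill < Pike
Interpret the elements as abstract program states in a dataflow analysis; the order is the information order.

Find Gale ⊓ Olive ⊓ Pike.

Common lower bounds of {Gale, Olive, Pike}: Sage.
The greatest among these is Sage.

Sage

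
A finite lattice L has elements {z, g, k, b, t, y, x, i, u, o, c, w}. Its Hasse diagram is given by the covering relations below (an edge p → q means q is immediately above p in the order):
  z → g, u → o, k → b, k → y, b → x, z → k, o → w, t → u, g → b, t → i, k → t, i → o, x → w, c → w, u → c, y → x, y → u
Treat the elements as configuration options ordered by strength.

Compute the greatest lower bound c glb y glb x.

Common lower bounds of {c, y, x}: k, y, z.
The greatest among these is y.

y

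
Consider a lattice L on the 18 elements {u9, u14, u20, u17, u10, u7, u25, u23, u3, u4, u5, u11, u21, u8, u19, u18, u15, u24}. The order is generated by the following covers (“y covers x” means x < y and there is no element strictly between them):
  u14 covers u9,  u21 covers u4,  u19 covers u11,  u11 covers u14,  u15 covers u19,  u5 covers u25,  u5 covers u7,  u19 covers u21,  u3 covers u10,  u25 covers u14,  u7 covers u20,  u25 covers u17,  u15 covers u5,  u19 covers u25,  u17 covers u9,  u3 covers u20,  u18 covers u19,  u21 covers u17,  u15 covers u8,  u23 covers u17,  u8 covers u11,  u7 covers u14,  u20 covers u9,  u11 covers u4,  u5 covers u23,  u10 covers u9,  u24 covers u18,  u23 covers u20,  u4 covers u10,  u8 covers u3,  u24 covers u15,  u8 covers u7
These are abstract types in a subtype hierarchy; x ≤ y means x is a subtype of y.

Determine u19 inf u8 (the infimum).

Common lower bounds of {u19, u8}: u10, u11, u14, u4, u9.
The greatest among these is u11.

u11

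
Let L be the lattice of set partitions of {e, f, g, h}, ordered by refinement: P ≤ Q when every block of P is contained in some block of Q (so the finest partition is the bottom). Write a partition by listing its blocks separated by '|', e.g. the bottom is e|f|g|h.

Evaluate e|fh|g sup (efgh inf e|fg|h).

efgh ∧ e|fg|h = e|fg|h
e|fh|g ∨ e|fg|h = e|fgh

e|fgh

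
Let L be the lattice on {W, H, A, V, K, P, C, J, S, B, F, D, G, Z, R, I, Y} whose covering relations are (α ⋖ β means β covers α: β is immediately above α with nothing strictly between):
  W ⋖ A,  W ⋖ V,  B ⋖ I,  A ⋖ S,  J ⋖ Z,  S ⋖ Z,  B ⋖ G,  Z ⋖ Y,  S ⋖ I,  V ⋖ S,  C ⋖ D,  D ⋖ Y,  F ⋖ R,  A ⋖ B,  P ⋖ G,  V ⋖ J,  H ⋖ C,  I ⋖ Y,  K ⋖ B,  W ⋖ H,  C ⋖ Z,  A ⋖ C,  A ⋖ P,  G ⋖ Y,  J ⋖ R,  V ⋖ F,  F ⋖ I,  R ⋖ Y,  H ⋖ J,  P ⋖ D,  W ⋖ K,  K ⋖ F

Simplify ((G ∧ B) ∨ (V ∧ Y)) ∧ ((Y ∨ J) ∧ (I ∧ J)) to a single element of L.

G ∧ B = B
V ∧ Y = V
B ∨ V = I
Y ∨ J = Y
I ∧ J = V
Y ∧ V = V
I ∧ V = V

V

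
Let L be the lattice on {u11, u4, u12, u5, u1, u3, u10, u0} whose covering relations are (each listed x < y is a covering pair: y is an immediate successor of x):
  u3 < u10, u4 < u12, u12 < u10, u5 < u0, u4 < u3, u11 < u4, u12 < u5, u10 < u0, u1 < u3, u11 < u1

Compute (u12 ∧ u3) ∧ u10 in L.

u12 ∧ u3 = u4
u4 ∧ u10 = u4

u4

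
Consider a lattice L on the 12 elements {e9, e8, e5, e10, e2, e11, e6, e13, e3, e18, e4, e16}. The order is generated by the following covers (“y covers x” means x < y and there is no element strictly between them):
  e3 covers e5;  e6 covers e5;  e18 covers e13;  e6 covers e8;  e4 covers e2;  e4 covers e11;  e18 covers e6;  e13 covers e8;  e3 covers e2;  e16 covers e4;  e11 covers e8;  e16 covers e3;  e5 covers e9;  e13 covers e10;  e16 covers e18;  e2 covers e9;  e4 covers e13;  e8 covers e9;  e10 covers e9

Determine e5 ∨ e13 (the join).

e18

Common upper bounds of {e5, e13}: e16, e18.
The least among these is e18.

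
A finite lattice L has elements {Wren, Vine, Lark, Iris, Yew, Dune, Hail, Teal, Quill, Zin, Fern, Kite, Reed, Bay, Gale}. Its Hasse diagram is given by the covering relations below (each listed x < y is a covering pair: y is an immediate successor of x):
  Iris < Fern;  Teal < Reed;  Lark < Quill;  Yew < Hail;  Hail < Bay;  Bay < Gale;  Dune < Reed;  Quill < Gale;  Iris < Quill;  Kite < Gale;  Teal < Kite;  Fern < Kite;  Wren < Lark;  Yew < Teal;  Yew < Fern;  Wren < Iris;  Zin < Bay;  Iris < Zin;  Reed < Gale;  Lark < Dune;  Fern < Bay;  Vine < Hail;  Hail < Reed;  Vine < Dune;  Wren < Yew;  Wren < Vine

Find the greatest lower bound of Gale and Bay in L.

Common lower bounds of {Gale, Bay}: Bay, Fern, Hail, Iris, Vine, Wren, Yew, Zin.
The greatest among these is Bay.

Bay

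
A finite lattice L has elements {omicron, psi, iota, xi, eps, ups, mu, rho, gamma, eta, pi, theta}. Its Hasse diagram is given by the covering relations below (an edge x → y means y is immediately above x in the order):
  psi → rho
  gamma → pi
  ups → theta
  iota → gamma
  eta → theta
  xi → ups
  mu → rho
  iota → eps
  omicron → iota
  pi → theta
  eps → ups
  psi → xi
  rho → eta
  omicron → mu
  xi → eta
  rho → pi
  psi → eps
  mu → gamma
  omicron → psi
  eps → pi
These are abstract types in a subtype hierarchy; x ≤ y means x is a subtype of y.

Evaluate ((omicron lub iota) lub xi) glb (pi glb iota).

iota

omicron ∨ iota = iota
iota ∨ xi = ups
pi ∧ iota = iota
ups ∧ iota = iota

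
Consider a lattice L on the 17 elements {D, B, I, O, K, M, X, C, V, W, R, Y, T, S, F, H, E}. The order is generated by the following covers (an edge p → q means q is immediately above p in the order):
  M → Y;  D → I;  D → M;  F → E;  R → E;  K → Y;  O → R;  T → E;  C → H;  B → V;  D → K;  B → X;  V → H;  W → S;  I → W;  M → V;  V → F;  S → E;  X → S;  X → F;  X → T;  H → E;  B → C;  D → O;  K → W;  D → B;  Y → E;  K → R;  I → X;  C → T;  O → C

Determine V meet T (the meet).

Common lower bounds of {V, T}: B, D.
The greatest among these is B.

B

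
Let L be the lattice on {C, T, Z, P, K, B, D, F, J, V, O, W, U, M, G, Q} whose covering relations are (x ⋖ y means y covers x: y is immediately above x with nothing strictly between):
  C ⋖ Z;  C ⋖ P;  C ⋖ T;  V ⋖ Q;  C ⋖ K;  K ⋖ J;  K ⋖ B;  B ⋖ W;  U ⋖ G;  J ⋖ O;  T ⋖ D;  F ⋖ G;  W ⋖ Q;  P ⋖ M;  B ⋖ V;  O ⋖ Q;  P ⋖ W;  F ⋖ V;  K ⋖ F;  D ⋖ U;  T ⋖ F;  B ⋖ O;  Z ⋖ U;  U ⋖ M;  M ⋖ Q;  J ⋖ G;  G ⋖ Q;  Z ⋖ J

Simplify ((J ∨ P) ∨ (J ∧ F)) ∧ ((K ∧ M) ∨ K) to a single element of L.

J ∨ P = Q
J ∧ F = K
Q ∨ K = Q
K ∧ M = C
C ∨ K = K
Q ∧ K = K

K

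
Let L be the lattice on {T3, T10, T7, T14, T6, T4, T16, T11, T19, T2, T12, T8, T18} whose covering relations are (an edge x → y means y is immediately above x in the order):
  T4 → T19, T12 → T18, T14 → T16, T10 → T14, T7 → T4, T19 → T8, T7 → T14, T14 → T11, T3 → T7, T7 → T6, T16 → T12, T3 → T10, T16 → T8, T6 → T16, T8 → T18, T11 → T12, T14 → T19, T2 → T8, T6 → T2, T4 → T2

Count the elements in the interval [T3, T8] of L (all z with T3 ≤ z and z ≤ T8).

The interval [T3, T8] = {T10, T14, T16, T19, T2, T3, T4, T6, T7, T8}, which has 10 elements.

10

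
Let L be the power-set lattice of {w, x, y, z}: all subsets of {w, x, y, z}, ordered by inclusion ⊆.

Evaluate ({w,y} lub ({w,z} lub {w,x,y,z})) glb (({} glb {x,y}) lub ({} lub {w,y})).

{w,z} ∨ {w,x,y,z} = {w,x,y,z}
{w,y} ∨ {w,x,y,z} = {w,x,y,z}
{} ∧ {x,y} = {}
{} ∨ {w,y} = {w,y}
{} ∨ {w,y} = {w,y}
{w,x,y,z} ∧ {w,y} = {w,y}

{w,y}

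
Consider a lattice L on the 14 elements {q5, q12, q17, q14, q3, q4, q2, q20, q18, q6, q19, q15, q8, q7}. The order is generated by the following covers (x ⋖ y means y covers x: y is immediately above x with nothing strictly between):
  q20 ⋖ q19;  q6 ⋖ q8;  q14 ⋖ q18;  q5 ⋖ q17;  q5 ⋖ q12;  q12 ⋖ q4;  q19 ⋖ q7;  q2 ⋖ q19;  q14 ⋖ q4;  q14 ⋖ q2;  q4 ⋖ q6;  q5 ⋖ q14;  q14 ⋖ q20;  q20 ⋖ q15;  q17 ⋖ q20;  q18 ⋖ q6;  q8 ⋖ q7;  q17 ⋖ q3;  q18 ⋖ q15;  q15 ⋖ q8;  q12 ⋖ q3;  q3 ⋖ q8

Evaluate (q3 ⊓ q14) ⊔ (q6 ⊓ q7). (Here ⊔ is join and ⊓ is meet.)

q3 ∧ q14 = q5
q6 ∧ q7 = q6
q5 ∨ q6 = q6

q6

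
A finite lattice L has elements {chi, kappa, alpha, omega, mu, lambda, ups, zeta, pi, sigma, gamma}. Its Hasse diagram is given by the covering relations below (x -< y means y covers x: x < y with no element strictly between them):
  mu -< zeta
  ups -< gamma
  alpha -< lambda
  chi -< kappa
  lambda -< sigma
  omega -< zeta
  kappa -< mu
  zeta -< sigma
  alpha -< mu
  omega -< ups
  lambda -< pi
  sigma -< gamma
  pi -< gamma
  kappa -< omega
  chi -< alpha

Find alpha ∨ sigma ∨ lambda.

Common upper bounds of {alpha, sigma, lambda}: gamma, sigma.
The least among these is sigma.

sigma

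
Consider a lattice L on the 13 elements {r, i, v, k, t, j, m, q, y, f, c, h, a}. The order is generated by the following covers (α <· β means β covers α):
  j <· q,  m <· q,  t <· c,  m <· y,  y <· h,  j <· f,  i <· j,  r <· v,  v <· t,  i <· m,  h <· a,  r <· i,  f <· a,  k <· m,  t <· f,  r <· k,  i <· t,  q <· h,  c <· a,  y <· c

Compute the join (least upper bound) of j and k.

Common upper bounds of {j, k}: a, h, q.
The least among these is q.

q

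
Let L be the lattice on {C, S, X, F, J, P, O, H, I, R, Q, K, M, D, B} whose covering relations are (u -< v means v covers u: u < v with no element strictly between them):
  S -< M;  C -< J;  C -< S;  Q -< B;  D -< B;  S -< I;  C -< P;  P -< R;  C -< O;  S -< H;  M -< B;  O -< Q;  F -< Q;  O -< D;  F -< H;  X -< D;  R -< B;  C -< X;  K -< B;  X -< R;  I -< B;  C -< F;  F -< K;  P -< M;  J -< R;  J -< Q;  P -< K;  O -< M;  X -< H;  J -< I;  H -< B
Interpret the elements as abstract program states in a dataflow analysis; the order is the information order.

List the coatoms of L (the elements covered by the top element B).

The coatoms are exactly the elements covered by B: D, H, I, K, M, Q, R.

D, H, I, K, M, Q, R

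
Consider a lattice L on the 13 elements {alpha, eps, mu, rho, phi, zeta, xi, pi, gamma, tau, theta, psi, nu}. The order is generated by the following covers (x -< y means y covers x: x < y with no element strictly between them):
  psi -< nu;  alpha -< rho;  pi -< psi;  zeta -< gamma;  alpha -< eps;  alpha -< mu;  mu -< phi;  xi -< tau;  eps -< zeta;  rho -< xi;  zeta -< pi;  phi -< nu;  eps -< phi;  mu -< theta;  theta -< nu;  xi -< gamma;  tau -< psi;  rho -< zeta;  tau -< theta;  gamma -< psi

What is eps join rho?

Common upper bounds of {eps, rho}: gamma, nu, pi, psi, zeta.
The least among these is zeta.

zeta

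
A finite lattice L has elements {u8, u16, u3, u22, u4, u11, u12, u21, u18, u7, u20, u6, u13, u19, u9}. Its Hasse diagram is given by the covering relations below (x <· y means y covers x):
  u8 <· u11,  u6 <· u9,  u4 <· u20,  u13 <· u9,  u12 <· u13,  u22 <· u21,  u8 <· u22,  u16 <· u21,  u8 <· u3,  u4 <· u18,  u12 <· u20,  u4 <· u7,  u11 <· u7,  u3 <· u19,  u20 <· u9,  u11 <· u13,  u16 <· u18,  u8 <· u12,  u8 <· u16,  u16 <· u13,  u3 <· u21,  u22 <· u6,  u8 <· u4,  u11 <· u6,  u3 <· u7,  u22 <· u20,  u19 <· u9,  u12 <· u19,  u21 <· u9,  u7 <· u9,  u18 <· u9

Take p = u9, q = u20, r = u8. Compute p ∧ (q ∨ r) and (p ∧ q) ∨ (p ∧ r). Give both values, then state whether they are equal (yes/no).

u20; u20; yes

q ∨ r = u20, so p ∧ (q ∨ r) = u9 ∧ u20 = u20.
p ∧ q = u20 and p ∧ r = u8, so (p ∧ q) ∨ (p ∧ r) = u20 ∨ u8 = u20.
Equal: yes.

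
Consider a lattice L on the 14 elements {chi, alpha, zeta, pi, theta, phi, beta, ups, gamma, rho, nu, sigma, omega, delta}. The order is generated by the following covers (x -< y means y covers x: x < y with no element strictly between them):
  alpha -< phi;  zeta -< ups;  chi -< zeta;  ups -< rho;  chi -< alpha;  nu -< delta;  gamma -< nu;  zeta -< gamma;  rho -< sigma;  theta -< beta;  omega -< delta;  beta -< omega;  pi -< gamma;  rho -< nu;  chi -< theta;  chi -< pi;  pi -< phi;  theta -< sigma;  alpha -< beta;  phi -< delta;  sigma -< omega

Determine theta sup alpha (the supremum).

beta

Common upper bounds of {theta, alpha}: beta, delta, omega.
The least among these is beta.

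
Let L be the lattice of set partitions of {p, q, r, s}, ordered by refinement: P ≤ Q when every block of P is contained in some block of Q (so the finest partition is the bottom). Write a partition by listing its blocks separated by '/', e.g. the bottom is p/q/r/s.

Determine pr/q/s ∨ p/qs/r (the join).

The join of pr/q/s and p/qs/r merges any blocks that overlap across the partitions, giving pr/qs.

pr/qs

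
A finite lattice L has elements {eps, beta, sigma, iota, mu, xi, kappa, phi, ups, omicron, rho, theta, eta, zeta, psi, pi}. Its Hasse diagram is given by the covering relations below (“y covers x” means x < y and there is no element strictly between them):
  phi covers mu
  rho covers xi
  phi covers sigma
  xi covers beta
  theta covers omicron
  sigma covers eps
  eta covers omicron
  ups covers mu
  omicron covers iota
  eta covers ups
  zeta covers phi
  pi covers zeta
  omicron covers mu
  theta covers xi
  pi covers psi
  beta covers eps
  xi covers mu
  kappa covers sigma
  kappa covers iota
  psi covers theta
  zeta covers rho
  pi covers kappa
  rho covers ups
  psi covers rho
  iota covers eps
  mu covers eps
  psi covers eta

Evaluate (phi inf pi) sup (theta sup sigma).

phi ∧ pi = phi
theta ∨ sigma = pi
phi ∨ pi = pi

pi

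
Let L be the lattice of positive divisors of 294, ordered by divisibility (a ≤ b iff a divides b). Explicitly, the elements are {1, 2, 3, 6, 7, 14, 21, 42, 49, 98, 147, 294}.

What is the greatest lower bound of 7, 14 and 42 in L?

In the divisibility order, the meet is the greatest common divisor: gcd(7, 14, 42) = 7.

7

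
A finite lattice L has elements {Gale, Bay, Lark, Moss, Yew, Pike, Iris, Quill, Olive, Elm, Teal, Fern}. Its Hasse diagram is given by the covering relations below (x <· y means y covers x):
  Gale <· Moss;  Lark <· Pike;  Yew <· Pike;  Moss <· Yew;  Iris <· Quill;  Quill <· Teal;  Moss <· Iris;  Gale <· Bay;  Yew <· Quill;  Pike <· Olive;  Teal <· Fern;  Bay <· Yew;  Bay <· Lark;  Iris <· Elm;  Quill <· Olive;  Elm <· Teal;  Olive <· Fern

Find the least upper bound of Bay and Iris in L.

Common upper bounds of {Bay, Iris}: Fern, Olive, Quill, Teal.
The least among these is Quill.

Quill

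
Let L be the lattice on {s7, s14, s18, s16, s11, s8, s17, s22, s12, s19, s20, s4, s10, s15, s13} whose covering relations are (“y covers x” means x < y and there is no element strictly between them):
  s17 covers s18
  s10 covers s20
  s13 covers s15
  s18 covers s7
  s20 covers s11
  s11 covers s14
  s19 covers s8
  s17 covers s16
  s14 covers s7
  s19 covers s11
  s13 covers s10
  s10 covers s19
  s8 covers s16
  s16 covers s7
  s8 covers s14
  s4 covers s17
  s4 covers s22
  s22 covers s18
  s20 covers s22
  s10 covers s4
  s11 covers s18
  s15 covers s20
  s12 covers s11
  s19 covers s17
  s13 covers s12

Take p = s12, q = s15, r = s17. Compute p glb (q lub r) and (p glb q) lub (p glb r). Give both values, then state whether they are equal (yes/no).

q lub r = s13, so p glb (q lub r) = s12 glb s13 = s12.
p glb q = s11 and p glb r = s18, so (p glb q) lub (p glb r) = s11 lub s18 = s11.
Equal: no.

s12; s11; no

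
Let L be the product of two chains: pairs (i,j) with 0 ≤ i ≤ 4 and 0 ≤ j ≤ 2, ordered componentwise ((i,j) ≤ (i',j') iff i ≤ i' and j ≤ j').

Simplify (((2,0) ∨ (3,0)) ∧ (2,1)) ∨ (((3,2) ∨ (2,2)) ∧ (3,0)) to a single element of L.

(2,0) ∨ (3,0) = (3,0)
(3,0) ∧ (2,1) = (2,0)
(3,2) ∨ (2,2) = (3,2)
(3,2) ∧ (3,0) = (3,0)
(2,0) ∨ (3,0) = (3,0)

(3,0)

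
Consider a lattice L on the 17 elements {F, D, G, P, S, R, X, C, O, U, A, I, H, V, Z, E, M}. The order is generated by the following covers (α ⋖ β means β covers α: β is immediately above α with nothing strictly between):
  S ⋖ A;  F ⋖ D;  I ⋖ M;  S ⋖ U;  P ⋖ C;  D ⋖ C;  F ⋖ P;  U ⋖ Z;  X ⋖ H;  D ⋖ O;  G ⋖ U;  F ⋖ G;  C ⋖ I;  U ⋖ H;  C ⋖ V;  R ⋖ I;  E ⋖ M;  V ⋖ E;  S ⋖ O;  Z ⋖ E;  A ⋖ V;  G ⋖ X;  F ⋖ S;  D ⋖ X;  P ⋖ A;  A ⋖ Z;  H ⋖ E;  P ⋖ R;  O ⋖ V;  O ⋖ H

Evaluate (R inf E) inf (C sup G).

R ∧ E = P
C ∨ G = E
P ∧ E = P

P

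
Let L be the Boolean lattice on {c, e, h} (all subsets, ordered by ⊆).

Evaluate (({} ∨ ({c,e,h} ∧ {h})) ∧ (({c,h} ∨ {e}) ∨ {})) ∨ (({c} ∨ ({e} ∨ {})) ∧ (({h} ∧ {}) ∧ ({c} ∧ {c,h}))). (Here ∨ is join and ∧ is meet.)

{c,e,h} ∧ {h} = {h}
{} ∨ {h} = {h}
{c,h} ∨ {e} = {c,e,h}
{c,e,h} ∨ {} = {c,e,h}
{h} ∧ {c,e,h} = {h}
{e} ∨ {} = {e}
{c} ∨ {e} = {c,e}
{h} ∧ {} = {}
{c} ∧ {c,h} = {c}
{} ∧ {c} = {}
{c,e} ∧ {} = {}
{h} ∨ {} = {h}

{h}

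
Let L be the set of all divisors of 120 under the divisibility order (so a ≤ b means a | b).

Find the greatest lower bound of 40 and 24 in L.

In the divisibility order, the meet is the greatest common divisor: gcd(40, 24) = 8.

8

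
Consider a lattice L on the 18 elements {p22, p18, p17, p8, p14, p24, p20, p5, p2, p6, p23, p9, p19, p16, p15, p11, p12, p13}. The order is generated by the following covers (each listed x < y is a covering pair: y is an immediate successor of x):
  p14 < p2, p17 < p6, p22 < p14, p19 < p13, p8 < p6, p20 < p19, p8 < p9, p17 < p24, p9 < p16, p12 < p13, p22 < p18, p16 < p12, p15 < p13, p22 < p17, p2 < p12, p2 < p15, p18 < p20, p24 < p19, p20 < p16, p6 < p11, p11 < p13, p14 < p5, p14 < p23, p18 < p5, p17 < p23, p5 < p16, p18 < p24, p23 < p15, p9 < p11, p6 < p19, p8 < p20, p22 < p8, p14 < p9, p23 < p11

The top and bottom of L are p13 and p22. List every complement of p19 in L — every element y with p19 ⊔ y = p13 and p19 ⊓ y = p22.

Need y with p19 ∨ y = p13 and p19 ∧ y = p22.
Checking each element gives: p14, p2.

p14, p2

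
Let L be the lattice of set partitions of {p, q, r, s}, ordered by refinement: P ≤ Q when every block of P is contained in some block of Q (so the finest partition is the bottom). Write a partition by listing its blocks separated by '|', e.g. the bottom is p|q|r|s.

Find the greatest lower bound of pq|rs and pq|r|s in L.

Common lower bounds of {pq|rs, pq|r|s}: pq|r|s, p|q|r|s.
The greatest among these is pq|r|s.

pq|r|s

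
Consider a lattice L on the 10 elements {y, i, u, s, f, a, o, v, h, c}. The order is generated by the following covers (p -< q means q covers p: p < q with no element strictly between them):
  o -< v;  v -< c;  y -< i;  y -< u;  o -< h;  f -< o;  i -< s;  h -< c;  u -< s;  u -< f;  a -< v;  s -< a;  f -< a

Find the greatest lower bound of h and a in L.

f

Common lower bounds of {h, a}: f, u, y.
The greatest among these is f.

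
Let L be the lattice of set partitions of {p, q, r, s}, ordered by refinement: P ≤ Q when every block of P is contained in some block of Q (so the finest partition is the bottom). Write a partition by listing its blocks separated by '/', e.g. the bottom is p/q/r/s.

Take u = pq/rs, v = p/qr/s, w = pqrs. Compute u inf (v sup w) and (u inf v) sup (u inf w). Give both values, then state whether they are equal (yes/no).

pq/rs; pq/rs; yes

v sup w = pqrs, so u inf (v sup w) = pq/rs inf pqrs = pq/rs.
u inf v = p/q/r/s and u inf w = pq/rs, so (u inf v) sup (u inf w) = p/q/r/s sup pq/rs = pq/rs.
Equal: yes.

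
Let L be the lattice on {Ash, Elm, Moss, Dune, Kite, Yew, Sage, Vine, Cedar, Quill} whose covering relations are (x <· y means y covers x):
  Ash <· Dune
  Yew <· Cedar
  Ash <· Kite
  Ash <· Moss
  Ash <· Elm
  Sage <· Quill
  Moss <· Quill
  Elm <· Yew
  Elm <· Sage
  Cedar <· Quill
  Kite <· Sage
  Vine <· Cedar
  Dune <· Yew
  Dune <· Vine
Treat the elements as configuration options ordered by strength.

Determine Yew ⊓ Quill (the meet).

Common lower bounds of {Yew, Quill}: Ash, Dune, Elm, Yew.
The greatest among these is Yew.

Yew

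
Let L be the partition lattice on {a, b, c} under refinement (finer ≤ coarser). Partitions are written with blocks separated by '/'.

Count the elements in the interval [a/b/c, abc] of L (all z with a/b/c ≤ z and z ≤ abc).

5

The interval [a/b/c, abc] = {a/b/c, a/bc, ab/c, abc, ac/b}, which has 5 elements.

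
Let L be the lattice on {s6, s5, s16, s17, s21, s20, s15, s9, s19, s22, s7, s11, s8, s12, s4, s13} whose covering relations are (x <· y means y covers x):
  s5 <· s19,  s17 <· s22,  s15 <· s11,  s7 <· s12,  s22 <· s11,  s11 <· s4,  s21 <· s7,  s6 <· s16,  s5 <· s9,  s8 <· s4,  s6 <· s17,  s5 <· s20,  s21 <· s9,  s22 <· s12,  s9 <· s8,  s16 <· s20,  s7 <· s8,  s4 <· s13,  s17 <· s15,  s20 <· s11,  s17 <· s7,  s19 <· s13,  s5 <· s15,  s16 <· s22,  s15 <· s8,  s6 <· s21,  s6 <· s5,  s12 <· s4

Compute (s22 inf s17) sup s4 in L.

s22 ∧ s17 = s17
s17 ∨ s4 = s4

s4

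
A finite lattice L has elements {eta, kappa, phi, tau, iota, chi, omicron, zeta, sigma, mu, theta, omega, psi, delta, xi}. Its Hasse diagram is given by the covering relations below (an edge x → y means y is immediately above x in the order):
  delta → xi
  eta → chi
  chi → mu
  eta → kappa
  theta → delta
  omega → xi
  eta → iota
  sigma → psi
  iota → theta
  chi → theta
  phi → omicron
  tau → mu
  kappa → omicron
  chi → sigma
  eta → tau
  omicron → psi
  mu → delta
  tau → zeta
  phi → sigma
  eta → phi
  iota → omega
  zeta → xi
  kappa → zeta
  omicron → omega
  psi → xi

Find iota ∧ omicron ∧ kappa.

Common lower bounds of {iota, omicron, kappa}: eta.
The greatest among these is eta.

eta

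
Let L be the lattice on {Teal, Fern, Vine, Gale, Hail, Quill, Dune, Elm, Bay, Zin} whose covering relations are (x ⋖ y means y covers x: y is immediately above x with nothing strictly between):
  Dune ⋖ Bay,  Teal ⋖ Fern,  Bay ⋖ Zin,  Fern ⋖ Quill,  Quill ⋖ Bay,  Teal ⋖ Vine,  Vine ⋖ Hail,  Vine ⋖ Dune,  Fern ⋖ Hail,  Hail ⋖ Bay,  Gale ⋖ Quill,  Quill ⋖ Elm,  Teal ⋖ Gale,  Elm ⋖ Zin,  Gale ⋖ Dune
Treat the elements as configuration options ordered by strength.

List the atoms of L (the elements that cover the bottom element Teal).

Fern, Gale, Vine

The atoms are exactly the elements that cover Teal: Fern, Gale, Vine.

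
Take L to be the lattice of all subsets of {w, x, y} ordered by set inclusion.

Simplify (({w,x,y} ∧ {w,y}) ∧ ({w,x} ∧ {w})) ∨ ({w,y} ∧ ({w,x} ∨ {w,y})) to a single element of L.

{w,x,y} ∧ {w,y} = {w,y}
{w,x} ∧ {w} = {w}
{w,y} ∧ {w} = {w}
{w,x} ∨ {w,y} = {w,x,y}
{w,y} ∧ {w,x,y} = {w,y}
{w} ∨ {w,y} = {w,y}

{w,y}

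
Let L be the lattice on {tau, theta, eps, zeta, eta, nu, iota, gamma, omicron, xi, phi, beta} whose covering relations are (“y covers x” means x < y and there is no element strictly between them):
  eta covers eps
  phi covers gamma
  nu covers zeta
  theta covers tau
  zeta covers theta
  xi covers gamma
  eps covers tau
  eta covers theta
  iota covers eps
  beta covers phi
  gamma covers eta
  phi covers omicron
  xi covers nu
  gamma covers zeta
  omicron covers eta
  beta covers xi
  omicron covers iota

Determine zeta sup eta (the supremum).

gamma

Common upper bounds of {zeta, eta}: beta, gamma, phi, xi.
The least among these is gamma.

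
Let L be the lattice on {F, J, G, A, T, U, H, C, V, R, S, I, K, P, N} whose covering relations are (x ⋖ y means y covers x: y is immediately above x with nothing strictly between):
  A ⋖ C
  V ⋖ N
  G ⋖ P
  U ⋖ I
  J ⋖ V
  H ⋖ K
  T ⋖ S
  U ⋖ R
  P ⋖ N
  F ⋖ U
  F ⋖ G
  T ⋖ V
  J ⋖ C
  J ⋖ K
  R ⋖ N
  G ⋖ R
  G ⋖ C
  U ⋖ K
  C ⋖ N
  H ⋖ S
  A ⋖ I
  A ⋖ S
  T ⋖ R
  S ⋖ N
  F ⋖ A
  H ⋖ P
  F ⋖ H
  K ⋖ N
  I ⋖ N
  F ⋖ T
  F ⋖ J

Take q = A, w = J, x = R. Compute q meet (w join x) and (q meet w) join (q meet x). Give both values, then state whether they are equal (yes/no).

A; F; no

w join x = N, so q meet (w join x) = A meet N = A.
q meet w = F and q meet x = F, so (q meet w) join (q meet x) = F join F = F.
Equal: no.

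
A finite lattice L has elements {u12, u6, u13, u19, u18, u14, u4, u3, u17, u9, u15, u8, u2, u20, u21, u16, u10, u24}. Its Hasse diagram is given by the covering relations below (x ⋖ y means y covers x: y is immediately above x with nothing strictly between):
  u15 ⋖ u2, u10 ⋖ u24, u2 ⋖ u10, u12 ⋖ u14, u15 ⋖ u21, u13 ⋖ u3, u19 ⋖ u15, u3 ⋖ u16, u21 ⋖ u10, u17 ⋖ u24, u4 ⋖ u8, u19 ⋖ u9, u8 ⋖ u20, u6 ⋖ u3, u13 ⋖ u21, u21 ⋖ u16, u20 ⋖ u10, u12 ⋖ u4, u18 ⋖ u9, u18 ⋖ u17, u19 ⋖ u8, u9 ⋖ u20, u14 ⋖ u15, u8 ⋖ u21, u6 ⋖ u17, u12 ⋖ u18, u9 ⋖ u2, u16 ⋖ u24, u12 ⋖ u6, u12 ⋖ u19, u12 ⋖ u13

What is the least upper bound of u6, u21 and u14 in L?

Common upper bounds of {u6, u21, u14}: u16, u24.
The least among these is u16.

u16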